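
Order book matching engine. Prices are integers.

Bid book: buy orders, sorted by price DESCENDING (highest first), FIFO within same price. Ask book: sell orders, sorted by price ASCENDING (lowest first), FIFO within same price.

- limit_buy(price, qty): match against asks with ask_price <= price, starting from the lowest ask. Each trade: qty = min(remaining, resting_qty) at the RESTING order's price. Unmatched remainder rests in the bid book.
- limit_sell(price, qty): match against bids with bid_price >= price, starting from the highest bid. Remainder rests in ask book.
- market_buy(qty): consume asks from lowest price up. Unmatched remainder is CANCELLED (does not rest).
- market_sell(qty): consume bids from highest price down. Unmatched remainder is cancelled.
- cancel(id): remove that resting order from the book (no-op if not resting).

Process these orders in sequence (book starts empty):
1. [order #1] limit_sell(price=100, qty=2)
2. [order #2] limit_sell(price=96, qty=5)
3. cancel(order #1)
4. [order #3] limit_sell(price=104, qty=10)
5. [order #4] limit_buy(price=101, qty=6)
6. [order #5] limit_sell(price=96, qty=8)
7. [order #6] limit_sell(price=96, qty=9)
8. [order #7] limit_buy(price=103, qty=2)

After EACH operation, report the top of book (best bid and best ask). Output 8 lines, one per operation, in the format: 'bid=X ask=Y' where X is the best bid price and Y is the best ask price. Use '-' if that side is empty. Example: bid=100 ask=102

Answer: bid=- ask=100
bid=- ask=96
bid=- ask=96
bid=- ask=96
bid=101 ask=104
bid=- ask=96
bid=- ask=96
bid=- ask=96

Derivation:
After op 1 [order #1] limit_sell(price=100, qty=2): fills=none; bids=[-] asks=[#1:2@100]
After op 2 [order #2] limit_sell(price=96, qty=5): fills=none; bids=[-] asks=[#2:5@96 #1:2@100]
After op 3 cancel(order #1): fills=none; bids=[-] asks=[#2:5@96]
After op 4 [order #3] limit_sell(price=104, qty=10): fills=none; bids=[-] asks=[#2:5@96 #3:10@104]
After op 5 [order #4] limit_buy(price=101, qty=6): fills=#4x#2:5@96; bids=[#4:1@101] asks=[#3:10@104]
After op 6 [order #5] limit_sell(price=96, qty=8): fills=#4x#5:1@101; bids=[-] asks=[#5:7@96 #3:10@104]
After op 7 [order #6] limit_sell(price=96, qty=9): fills=none; bids=[-] asks=[#5:7@96 #6:9@96 #3:10@104]
After op 8 [order #7] limit_buy(price=103, qty=2): fills=#7x#5:2@96; bids=[-] asks=[#5:5@96 #6:9@96 #3:10@104]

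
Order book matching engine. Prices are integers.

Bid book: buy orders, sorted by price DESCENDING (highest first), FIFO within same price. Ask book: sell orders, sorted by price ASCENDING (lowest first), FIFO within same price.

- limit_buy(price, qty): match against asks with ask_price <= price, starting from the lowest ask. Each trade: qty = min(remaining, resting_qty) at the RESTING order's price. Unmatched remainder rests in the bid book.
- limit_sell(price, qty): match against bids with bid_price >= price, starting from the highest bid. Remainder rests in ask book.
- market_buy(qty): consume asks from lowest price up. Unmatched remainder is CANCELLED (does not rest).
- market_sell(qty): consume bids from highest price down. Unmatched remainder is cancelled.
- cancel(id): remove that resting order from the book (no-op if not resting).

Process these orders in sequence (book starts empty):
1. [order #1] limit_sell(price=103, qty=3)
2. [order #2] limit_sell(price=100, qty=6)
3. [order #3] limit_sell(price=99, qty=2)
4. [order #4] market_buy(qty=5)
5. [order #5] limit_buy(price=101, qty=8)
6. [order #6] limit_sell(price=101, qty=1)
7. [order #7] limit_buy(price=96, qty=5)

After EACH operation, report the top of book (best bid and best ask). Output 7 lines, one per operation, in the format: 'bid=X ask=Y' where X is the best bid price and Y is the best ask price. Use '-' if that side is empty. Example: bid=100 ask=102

Answer: bid=- ask=103
bid=- ask=100
bid=- ask=99
bid=- ask=100
bid=101 ask=103
bid=101 ask=103
bid=101 ask=103

Derivation:
After op 1 [order #1] limit_sell(price=103, qty=3): fills=none; bids=[-] asks=[#1:3@103]
After op 2 [order #2] limit_sell(price=100, qty=6): fills=none; bids=[-] asks=[#2:6@100 #1:3@103]
After op 3 [order #3] limit_sell(price=99, qty=2): fills=none; bids=[-] asks=[#3:2@99 #2:6@100 #1:3@103]
After op 4 [order #4] market_buy(qty=5): fills=#4x#3:2@99 #4x#2:3@100; bids=[-] asks=[#2:3@100 #1:3@103]
After op 5 [order #5] limit_buy(price=101, qty=8): fills=#5x#2:3@100; bids=[#5:5@101] asks=[#1:3@103]
After op 6 [order #6] limit_sell(price=101, qty=1): fills=#5x#6:1@101; bids=[#5:4@101] asks=[#1:3@103]
After op 7 [order #7] limit_buy(price=96, qty=5): fills=none; bids=[#5:4@101 #7:5@96] asks=[#1:3@103]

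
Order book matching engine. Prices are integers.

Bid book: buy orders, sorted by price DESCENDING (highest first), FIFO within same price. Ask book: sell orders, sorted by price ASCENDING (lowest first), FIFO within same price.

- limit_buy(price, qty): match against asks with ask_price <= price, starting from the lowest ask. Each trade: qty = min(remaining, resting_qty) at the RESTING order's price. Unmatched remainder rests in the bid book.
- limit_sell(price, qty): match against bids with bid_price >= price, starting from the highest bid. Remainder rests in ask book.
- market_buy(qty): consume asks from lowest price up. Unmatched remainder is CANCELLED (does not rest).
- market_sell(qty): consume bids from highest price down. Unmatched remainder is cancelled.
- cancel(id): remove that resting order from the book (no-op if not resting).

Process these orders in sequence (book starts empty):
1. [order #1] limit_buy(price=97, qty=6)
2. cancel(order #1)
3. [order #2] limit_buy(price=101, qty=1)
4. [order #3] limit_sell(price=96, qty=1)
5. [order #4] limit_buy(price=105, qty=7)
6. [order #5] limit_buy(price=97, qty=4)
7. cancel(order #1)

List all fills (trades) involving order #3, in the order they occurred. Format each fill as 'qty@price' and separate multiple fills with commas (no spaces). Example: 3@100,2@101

Answer: 1@101

Derivation:
After op 1 [order #1] limit_buy(price=97, qty=6): fills=none; bids=[#1:6@97] asks=[-]
After op 2 cancel(order #1): fills=none; bids=[-] asks=[-]
After op 3 [order #2] limit_buy(price=101, qty=1): fills=none; bids=[#2:1@101] asks=[-]
After op 4 [order #3] limit_sell(price=96, qty=1): fills=#2x#3:1@101; bids=[-] asks=[-]
After op 5 [order #4] limit_buy(price=105, qty=7): fills=none; bids=[#4:7@105] asks=[-]
After op 6 [order #5] limit_buy(price=97, qty=4): fills=none; bids=[#4:7@105 #5:4@97] asks=[-]
After op 7 cancel(order #1): fills=none; bids=[#4:7@105 #5:4@97] asks=[-]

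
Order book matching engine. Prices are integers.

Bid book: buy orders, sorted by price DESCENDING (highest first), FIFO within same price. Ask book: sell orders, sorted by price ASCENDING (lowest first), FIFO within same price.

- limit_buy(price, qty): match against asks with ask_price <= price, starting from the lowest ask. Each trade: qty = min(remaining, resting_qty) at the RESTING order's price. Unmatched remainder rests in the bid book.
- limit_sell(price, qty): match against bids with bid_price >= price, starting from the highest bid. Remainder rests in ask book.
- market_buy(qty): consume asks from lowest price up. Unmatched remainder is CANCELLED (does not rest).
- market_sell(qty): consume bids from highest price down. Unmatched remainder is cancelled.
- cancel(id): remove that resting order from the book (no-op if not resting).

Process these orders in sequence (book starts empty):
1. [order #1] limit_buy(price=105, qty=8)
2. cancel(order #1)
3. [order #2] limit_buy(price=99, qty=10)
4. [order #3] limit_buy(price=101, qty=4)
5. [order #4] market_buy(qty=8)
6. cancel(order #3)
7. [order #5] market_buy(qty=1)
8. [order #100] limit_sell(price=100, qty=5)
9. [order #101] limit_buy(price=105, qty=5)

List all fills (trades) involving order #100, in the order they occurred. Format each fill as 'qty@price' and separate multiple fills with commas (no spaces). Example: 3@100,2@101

After op 1 [order #1] limit_buy(price=105, qty=8): fills=none; bids=[#1:8@105] asks=[-]
After op 2 cancel(order #1): fills=none; bids=[-] asks=[-]
After op 3 [order #2] limit_buy(price=99, qty=10): fills=none; bids=[#2:10@99] asks=[-]
After op 4 [order #3] limit_buy(price=101, qty=4): fills=none; bids=[#3:4@101 #2:10@99] asks=[-]
After op 5 [order #4] market_buy(qty=8): fills=none; bids=[#3:4@101 #2:10@99] asks=[-]
After op 6 cancel(order #3): fills=none; bids=[#2:10@99] asks=[-]
After op 7 [order #5] market_buy(qty=1): fills=none; bids=[#2:10@99] asks=[-]
After op 8 [order #100] limit_sell(price=100, qty=5): fills=none; bids=[#2:10@99] asks=[#100:5@100]
After op 9 [order #101] limit_buy(price=105, qty=5): fills=#101x#100:5@100; bids=[#2:10@99] asks=[-]

Answer: 5@100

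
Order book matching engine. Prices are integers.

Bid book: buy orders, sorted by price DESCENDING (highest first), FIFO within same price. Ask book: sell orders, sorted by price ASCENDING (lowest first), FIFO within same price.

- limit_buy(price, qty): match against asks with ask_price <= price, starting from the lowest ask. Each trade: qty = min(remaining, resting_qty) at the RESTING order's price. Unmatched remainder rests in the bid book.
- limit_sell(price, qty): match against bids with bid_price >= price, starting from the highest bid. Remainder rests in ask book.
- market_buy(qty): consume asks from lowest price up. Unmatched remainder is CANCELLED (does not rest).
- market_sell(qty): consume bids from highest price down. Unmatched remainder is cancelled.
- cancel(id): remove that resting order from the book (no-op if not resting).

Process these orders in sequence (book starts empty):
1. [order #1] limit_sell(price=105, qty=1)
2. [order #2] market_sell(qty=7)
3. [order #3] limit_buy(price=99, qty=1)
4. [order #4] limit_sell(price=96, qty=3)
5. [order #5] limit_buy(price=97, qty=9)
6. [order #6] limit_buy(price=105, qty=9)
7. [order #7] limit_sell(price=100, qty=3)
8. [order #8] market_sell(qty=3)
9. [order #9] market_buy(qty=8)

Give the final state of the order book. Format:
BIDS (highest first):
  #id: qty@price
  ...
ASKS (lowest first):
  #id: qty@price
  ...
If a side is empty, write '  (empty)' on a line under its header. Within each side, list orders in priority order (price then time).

Answer: BIDS (highest first):
  #6: 2@105
  #5: 7@97
ASKS (lowest first):
  (empty)

Derivation:
After op 1 [order #1] limit_sell(price=105, qty=1): fills=none; bids=[-] asks=[#1:1@105]
After op 2 [order #2] market_sell(qty=7): fills=none; bids=[-] asks=[#1:1@105]
After op 3 [order #3] limit_buy(price=99, qty=1): fills=none; bids=[#3:1@99] asks=[#1:1@105]
After op 4 [order #4] limit_sell(price=96, qty=3): fills=#3x#4:1@99; bids=[-] asks=[#4:2@96 #1:1@105]
After op 5 [order #5] limit_buy(price=97, qty=9): fills=#5x#4:2@96; bids=[#5:7@97] asks=[#1:1@105]
After op 6 [order #6] limit_buy(price=105, qty=9): fills=#6x#1:1@105; bids=[#6:8@105 #5:7@97] asks=[-]
After op 7 [order #7] limit_sell(price=100, qty=3): fills=#6x#7:3@105; bids=[#6:5@105 #5:7@97] asks=[-]
After op 8 [order #8] market_sell(qty=3): fills=#6x#8:3@105; bids=[#6:2@105 #5:7@97] asks=[-]
After op 9 [order #9] market_buy(qty=8): fills=none; bids=[#6:2@105 #5:7@97] asks=[-]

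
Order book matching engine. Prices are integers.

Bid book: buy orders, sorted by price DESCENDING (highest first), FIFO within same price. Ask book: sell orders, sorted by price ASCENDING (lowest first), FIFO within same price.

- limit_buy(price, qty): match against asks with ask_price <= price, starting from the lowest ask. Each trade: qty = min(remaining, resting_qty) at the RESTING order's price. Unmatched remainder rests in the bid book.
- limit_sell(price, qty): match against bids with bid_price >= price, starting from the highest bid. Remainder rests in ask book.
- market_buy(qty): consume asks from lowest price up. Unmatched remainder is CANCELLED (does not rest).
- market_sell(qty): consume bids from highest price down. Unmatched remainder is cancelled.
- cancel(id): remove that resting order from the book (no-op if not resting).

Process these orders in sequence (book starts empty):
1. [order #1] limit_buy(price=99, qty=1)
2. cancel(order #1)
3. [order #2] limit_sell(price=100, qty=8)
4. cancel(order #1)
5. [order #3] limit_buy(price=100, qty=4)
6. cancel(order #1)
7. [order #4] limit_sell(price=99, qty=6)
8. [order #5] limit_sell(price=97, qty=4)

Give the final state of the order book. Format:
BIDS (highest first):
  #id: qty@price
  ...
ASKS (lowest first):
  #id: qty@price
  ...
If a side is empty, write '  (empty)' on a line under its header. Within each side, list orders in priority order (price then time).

Answer: BIDS (highest first):
  (empty)
ASKS (lowest first):
  #5: 4@97
  #4: 6@99
  #2: 4@100

Derivation:
After op 1 [order #1] limit_buy(price=99, qty=1): fills=none; bids=[#1:1@99] asks=[-]
After op 2 cancel(order #1): fills=none; bids=[-] asks=[-]
After op 3 [order #2] limit_sell(price=100, qty=8): fills=none; bids=[-] asks=[#2:8@100]
After op 4 cancel(order #1): fills=none; bids=[-] asks=[#2:8@100]
After op 5 [order #3] limit_buy(price=100, qty=4): fills=#3x#2:4@100; bids=[-] asks=[#2:4@100]
After op 6 cancel(order #1): fills=none; bids=[-] asks=[#2:4@100]
After op 7 [order #4] limit_sell(price=99, qty=6): fills=none; bids=[-] asks=[#4:6@99 #2:4@100]
After op 8 [order #5] limit_sell(price=97, qty=4): fills=none; bids=[-] asks=[#5:4@97 #4:6@99 #2:4@100]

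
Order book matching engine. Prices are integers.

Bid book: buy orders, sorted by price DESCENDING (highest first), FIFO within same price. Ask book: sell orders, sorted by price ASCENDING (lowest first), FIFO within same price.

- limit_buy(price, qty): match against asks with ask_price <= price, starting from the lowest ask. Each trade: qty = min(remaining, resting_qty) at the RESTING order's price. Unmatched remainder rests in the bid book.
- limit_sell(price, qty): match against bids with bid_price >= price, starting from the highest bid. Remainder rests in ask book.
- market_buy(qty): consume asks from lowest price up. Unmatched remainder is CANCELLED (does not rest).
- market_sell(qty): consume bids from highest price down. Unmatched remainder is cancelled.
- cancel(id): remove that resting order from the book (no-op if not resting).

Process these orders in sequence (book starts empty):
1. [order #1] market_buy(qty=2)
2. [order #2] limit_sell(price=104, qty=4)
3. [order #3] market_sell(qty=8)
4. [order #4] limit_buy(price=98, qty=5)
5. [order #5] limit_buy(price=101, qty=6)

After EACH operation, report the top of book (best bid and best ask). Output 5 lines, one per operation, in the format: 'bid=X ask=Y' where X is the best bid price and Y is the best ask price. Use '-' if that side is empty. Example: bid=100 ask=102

After op 1 [order #1] market_buy(qty=2): fills=none; bids=[-] asks=[-]
After op 2 [order #2] limit_sell(price=104, qty=4): fills=none; bids=[-] asks=[#2:4@104]
After op 3 [order #3] market_sell(qty=8): fills=none; bids=[-] asks=[#2:4@104]
After op 4 [order #4] limit_buy(price=98, qty=5): fills=none; bids=[#4:5@98] asks=[#2:4@104]
After op 5 [order #5] limit_buy(price=101, qty=6): fills=none; bids=[#5:6@101 #4:5@98] asks=[#2:4@104]

Answer: bid=- ask=-
bid=- ask=104
bid=- ask=104
bid=98 ask=104
bid=101 ask=104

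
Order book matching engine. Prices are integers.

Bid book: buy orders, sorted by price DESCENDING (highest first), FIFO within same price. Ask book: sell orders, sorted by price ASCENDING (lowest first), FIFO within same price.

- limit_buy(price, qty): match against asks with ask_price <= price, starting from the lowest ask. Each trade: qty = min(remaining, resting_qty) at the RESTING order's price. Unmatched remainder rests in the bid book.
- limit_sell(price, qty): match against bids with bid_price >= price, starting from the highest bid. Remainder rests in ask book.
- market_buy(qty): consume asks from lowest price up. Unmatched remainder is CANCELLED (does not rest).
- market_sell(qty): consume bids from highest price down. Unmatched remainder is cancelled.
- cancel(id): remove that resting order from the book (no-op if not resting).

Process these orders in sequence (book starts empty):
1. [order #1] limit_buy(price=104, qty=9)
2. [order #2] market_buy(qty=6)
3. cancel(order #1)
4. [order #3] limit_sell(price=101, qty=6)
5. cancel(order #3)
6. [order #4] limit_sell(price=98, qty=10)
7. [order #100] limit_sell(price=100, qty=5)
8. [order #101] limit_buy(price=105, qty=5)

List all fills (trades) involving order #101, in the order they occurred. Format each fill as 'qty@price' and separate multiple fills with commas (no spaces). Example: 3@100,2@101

Answer: 5@98

Derivation:
After op 1 [order #1] limit_buy(price=104, qty=9): fills=none; bids=[#1:9@104] asks=[-]
After op 2 [order #2] market_buy(qty=6): fills=none; bids=[#1:9@104] asks=[-]
After op 3 cancel(order #1): fills=none; bids=[-] asks=[-]
After op 4 [order #3] limit_sell(price=101, qty=6): fills=none; bids=[-] asks=[#3:6@101]
After op 5 cancel(order #3): fills=none; bids=[-] asks=[-]
After op 6 [order #4] limit_sell(price=98, qty=10): fills=none; bids=[-] asks=[#4:10@98]
After op 7 [order #100] limit_sell(price=100, qty=5): fills=none; bids=[-] asks=[#4:10@98 #100:5@100]
After op 8 [order #101] limit_buy(price=105, qty=5): fills=#101x#4:5@98; bids=[-] asks=[#4:5@98 #100:5@100]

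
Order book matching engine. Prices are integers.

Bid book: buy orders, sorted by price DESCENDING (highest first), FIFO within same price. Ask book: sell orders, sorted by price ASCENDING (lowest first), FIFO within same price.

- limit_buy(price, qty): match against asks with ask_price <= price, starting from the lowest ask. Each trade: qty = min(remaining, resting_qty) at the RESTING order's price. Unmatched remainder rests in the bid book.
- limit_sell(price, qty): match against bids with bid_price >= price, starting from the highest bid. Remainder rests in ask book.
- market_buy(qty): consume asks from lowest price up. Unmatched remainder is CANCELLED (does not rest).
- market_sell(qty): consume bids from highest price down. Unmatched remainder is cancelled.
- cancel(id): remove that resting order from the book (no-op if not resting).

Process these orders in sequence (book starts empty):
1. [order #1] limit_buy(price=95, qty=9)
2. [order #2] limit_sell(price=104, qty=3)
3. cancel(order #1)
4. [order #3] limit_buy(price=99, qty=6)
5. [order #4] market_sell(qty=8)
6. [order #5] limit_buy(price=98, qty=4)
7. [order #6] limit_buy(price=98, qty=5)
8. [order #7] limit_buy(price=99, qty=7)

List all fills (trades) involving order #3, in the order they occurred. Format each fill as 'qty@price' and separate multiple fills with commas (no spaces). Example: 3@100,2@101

Answer: 6@99

Derivation:
After op 1 [order #1] limit_buy(price=95, qty=9): fills=none; bids=[#1:9@95] asks=[-]
After op 2 [order #2] limit_sell(price=104, qty=3): fills=none; bids=[#1:9@95] asks=[#2:3@104]
After op 3 cancel(order #1): fills=none; bids=[-] asks=[#2:3@104]
After op 4 [order #3] limit_buy(price=99, qty=6): fills=none; bids=[#3:6@99] asks=[#2:3@104]
After op 5 [order #4] market_sell(qty=8): fills=#3x#4:6@99; bids=[-] asks=[#2:3@104]
After op 6 [order #5] limit_buy(price=98, qty=4): fills=none; bids=[#5:4@98] asks=[#2:3@104]
After op 7 [order #6] limit_buy(price=98, qty=5): fills=none; bids=[#5:4@98 #6:5@98] asks=[#2:3@104]
After op 8 [order #7] limit_buy(price=99, qty=7): fills=none; bids=[#7:7@99 #5:4@98 #6:5@98] asks=[#2:3@104]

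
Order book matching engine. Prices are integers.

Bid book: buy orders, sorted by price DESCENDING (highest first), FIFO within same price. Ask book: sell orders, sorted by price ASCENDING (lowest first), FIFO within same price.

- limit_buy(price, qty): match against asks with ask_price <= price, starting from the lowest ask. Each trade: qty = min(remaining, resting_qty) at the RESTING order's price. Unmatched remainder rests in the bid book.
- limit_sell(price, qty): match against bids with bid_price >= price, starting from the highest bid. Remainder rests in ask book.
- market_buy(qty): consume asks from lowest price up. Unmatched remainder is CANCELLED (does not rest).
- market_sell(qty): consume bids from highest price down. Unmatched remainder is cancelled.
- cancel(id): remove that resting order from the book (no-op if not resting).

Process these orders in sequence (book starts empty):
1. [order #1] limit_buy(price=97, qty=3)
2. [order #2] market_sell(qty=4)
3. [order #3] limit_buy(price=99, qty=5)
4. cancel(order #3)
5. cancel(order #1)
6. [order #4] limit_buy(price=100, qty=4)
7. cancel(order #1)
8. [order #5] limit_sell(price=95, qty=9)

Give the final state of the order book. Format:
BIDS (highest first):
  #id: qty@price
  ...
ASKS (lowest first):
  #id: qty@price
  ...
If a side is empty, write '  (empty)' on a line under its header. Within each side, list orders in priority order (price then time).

Answer: BIDS (highest first):
  (empty)
ASKS (lowest first):
  #5: 5@95

Derivation:
After op 1 [order #1] limit_buy(price=97, qty=3): fills=none; bids=[#1:3@97] asks=[-]
After op 2 [order #2] market_sell(qty=4): fills=#1x#2:3@97; bids=[-] asks=[-]
After op 3 [order #3] limit_buy(price=99, qty=5): fills=none; bids=[#3:5@99] asks=[-]
After op 4 cancel(order #3): fills=none; bids=[-] asks=[-]
After op 5 cancel(order #1): fills=none; bids=[-] asks=[-]
After op 6 [order #4] limit_buy(price=100, qty=4): fills=none; bids=[#4:4@100] asks=[-]
After op 7 cancel(order #1): fills=none; bids=[#4:4@100] asks=[-]
After op 8 [order #5] limit_sell(price=95, qty=9): fills=#4x#5:4@100; bids=[-] asks=[#5:5@95]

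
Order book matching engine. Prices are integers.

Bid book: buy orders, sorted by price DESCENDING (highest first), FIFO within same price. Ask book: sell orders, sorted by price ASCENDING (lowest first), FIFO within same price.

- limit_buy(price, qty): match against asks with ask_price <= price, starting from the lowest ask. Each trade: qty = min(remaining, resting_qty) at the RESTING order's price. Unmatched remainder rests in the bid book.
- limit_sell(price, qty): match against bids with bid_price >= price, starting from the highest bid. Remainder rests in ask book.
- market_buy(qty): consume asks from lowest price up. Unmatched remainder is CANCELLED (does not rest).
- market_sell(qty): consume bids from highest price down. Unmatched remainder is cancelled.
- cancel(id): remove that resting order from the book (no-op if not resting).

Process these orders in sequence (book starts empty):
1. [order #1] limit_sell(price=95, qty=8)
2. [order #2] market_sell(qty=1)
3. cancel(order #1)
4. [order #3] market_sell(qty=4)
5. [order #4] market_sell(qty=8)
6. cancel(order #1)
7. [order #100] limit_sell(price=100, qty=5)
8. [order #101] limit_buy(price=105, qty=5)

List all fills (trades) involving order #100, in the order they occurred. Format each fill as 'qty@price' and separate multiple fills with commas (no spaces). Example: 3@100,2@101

Answer: 5@100

Derivation:
After op 1 [order #1] limit_sell(price=95, qty=8): fills=none; bids=[-] asks=[#1:8@95]
After op 2 [order #2] market_sell(qty=1): fills=none; bids=[-] asks=[#1:8@95]
After op 3 cancel(order #1): fills=none; bids=[-] asks=[-]
After op 4 [order #3] market_sell(qty=4): fills=none; bids=[-] asks=[-]
After op 5 [order #4] market_sell(qty=8): fills=none; bids=[-] asks=[-]
After op 6 cancel(order #1): fills=none; bids=[-] asks=[-]
After op 7 [order #100] limit_sell(price=100, qty=5): fills=none; bids=[-] asks=[#100:5@100]
After op 8 [order #101] limit_buy(price=105, qty=5): fills=#101x#100:5@100; bids=[-] asks=[-]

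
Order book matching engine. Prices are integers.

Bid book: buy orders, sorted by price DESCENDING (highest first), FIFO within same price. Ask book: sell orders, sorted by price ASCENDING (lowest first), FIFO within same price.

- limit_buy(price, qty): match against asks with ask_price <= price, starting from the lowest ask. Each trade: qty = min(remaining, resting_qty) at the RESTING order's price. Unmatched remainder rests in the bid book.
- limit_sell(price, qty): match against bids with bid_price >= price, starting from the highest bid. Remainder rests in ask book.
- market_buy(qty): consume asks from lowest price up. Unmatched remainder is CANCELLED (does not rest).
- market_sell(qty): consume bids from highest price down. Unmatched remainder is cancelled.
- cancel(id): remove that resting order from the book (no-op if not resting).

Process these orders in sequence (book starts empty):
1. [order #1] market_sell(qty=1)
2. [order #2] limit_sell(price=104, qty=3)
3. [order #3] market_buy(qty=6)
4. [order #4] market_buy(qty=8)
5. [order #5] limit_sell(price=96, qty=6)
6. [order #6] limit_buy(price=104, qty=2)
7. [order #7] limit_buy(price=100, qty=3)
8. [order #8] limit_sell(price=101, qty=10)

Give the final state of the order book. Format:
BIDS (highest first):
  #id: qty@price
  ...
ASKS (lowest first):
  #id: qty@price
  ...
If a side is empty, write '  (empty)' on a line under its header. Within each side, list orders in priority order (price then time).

Answer: BIDS (highest first):
  (empty)
ASKS (lowest first):
  #5: 1@96
  #8: 10@101

Derivation:
After op 1 [order #1] market_sell(qty=1): fills=none; bids=[-] asks=[-]
After op 2 [order #2] limit_sell(price=104, qty=3): fills=none; bids=[-] asks=[#2:3@104]
After op 3 [order #3] market_buy(qty=6): fills=#3x#2:3@104; bids=[-] asks=[-]
After op 4 [order #4] market_buy(qty=8): fills=none; bids=[-] asks=[-]
After op 5 [order #5] limit_sell(price=96, qty=6): fills=none; bids=[-] asks=[#5:6@96]
After op 6 [order #6] limit_buy(price=104, qty=2): fills=#6x#5:2@96; bids=[-] asks=[#5:4@96]
After op 7 [order #7] limit_buy(price=100, qty=3): fills=#7x#5:3@96; bids=[-] asks=[#5:1@96]
After op 8 [order #8] limit_sell(price=101, qty=10): fills=none; bids=[-] asks=[#5:1@96 #8:10@101]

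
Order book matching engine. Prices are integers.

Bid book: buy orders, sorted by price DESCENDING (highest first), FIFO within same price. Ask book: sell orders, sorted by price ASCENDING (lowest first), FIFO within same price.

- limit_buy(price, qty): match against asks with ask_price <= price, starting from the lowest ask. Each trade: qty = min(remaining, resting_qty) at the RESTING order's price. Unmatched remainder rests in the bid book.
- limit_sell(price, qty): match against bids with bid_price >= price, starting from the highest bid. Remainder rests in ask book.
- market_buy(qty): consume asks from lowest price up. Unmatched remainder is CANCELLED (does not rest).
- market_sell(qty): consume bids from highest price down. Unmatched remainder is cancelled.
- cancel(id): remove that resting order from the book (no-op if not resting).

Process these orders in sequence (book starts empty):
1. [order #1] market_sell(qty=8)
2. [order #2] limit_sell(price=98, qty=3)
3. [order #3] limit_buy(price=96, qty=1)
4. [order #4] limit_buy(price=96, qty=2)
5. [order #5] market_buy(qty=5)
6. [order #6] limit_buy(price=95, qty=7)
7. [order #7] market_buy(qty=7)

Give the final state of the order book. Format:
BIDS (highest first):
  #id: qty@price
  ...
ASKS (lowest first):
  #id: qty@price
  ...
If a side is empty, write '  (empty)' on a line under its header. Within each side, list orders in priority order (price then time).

After op 1 [order #1] market_sell(qty=8): fills=none; bids=[-] asks=[-]
After op 2 [order #2] limit_sell(price=98, qty=3): fills=none; bids=[-] asks=[#2:3@98]
After op 3 [order #3] limit_buy(price=96, qty=1): fills=none; bids=[#3:1@96] asks=[#2:3@98]
After op 4 [order #4] limit_buy(price=96, qty=2): fills=none; bids=[#3:1@96 #4:2@96] asks=[#2:3@98]
After op 5 [order #5] market_buy(qty=5): fills=#5x#2:3@98; bids=[#3:1@96 #4:2@96] asks=[-]
After op 6 [order #6] limit_buy(price=95, qty=7): fills=none; bids=[#3:1@96 #4:2@96 #6:7@95] asks=[-]
After op 7 [order #7] market_buy(qty=7): fills=none; bids=[#3:1@96 #4:2@96 #6:7@95] asks=[-]

Answer: BIDS (highest first):
  #3: 1@96
  #4: 2@96
  #6: 7@95
ASKS (lowest first):
  (empty)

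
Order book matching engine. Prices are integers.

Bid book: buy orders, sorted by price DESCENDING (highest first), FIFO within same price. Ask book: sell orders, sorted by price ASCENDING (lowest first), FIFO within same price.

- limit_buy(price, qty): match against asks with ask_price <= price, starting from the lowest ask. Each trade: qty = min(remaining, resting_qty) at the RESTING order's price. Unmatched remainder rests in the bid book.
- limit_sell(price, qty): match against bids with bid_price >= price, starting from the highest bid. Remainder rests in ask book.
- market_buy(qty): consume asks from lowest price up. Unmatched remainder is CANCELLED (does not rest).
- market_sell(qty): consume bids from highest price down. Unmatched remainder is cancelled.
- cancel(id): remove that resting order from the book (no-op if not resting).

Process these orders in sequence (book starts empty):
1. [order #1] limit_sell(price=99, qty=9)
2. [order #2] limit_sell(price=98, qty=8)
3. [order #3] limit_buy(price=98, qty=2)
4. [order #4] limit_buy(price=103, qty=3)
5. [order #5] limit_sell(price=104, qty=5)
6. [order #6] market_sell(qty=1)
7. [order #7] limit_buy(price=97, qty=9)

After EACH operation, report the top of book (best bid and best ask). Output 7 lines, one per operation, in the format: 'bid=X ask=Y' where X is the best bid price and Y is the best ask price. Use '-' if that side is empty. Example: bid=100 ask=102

After op 1 [order #1] limit_sell(price=99, qty=9): fills=none; bids=[-] asks=[#1:9@99]
After op 2 [order #2] limit_sell(price=98, qty=8): fills=none; bids=[-] asks=[#2:8@98 #1:9@99]
After op 3 [order #3] limit_buy(price=98, qty=2): fills=#3x#2:2@98; bids=[-] asks=[#2:6@98 #1:9@99]
After op 4 [order #4] limit_buy(price=103, qty=3): fills=#4x#2:3@98; bids=[-] asks=[#2:3@98 #1:9@99]
After op 5 [order #5] limit_sell(price=104, qty=5): fills=none; bids=[-] asks=[#2:3@98 #1:9@99 #5:5@104]
After op 6 [order #6] market_sell(qty=1): fills=none; bids=[-] asks=[#2:3@98 #1:9@99 #5:5@104]
After op 7 [order #7] limit_buy(price=97, qty=9): fills=none; bids=[#7:9@97] asks=[#2:3@98 #1:9@99 #5:5@104]

Answer: bid=- ask=99
bid=- ask=98
bid=- ask=98
bid=- ask=98
bid=- ask=98
bid=- ask=98
bid=97 ask=98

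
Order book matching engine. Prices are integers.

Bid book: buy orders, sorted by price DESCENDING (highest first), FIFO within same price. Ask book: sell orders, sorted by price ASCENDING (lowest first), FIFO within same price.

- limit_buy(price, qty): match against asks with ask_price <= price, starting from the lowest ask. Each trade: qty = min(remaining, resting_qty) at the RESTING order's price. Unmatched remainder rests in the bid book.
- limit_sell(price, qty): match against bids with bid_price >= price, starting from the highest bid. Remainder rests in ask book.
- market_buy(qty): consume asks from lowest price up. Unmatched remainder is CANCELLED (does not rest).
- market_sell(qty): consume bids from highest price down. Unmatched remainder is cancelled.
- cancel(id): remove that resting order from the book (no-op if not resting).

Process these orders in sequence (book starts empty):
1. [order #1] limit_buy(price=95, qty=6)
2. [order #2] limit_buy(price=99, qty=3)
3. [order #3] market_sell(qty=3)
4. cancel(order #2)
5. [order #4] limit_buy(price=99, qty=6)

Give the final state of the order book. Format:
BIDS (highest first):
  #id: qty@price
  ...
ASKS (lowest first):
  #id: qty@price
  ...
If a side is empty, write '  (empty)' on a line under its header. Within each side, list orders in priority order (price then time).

Answer: BIDS (highest first):
  #4: 6@99
  #1: 6@95
ASKS (lowest first):
  (empty)

Derivation:
After op 1 [order #1] limit_buy(price=95, qty=6): fills=none; bids=[#1:6@95] asks=[-]
After op 2 [order #2] limit_buy(price=99, qty=3): fills=none; bids=[#2:3@99 #1:6@95] asks=[-]
After op 3 [order #3] market_sell(qty=3): fills=#2x#3:3@99; bids=[#1:6@95] asks=[-]
After op 4 cancel(order #2): fills=none; bids=[#1:6@95] asks=[-]
After op 5 [order #4] limit_buy(price=99, qty=6): fills=none; bids=[#4:6@99 #1:6@95] asks=[-]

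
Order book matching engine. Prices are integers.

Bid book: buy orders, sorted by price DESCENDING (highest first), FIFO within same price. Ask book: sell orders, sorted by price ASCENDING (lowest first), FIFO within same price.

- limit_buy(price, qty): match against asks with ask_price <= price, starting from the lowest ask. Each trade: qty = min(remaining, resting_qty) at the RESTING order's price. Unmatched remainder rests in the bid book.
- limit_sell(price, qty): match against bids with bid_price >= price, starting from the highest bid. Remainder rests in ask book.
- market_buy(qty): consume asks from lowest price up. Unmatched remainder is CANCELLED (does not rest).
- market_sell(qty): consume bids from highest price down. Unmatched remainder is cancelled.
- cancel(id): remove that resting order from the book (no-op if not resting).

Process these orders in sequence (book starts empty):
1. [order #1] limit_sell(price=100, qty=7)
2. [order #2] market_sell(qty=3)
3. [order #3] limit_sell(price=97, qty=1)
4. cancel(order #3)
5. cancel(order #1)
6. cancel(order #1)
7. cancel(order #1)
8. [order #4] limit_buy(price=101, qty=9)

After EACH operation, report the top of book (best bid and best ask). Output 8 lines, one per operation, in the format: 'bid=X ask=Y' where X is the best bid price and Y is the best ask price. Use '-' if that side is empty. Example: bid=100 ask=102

After op 1 [order #1] limit_sell(price=100, qty=7): fills=none; bids=[-] asks=[#1:7@100]
After op 2 [order #2] market_sell(qty=3): fills=none; bids=[-] asks=[#1:7@100]
After op 3 [order #3] limit_sell(price=97, qty=1): fills=none; bids=[-] asks=[#3:1@97 #1:7@100]
After op 4 cancel(order #3): fills=none; bids=[-] asks=[#1:7@100]
After op 5 cancel(order #1): fills=none; bids=[-] asks=[-]
After op 6 cancel(order #1): fills=none; bids=[-] asks=[-]
After op 7 cancel(order #1): fills=none; bids=[-] asks=[-]
After op 8 [order #4] limit_buy(price=101, qty=9): fills=none; bids=[#4:9@101] asks=[-]

Answer: bid=- ask=100
bid=- ask=100
bid=- ask=97
bid=- ask=100
bid=- ask=-
bid=- ask=-
bid=- ask=-
bid=101 ask=-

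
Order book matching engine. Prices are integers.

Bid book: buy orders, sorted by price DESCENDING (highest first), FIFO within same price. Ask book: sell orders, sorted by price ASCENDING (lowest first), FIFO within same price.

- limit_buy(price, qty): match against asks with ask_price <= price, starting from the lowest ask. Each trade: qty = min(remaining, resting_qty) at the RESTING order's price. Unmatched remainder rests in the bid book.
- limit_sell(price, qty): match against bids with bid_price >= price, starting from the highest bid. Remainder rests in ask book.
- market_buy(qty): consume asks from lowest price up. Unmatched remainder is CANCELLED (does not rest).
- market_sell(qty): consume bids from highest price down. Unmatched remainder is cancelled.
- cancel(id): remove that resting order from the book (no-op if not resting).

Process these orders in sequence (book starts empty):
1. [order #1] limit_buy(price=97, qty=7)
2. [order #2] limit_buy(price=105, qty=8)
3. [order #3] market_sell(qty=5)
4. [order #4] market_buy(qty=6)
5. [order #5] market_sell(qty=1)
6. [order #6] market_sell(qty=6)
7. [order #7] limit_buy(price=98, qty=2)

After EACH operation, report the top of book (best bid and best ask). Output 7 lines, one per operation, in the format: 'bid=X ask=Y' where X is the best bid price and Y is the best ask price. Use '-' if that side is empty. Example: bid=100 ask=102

After op 1 [order #1] limit_buy(price=97, qty=7): fills=none; bids=[#1:7@97] asks=[-]
After op 2 [order #2] limit_buy(price=105, qty=8): fills=none; bids=[#2:8@105 #1:7@97] asks=[-]
After op 3 [order #3] market_sell(qty=5): fills=#2x#3:5@105; bids=[#2:3@105 #1:7@97] asks=[-]
After op 4 [order #4] market_buy(qty=6): fills=none; bids=[#2:3@105 #1:7@97] asks=[-]
After op 5 [order #5] market_sell(qty=1): fills=#2x#5:1@105; bids=[#2:2@105 #1:7@97] asks=[-]
After op 6 [order #6] market_sell(qty=6): fills=#2x#6:2@105 #1x#6:4@97; bids=[#1:3@97] asks=[-]
After op 7 [order #7] limit_buy(price=98, qty=2): fills=none; bids=[#7:2@98 #1:3@97] asks=[-]

Answer: bid=97 ask=-
bid=105 ask=-
bid=105 ask=-
bid=105 ask=-
bid=105 ask=-
bid=97 ask=-
bid=98 ask=-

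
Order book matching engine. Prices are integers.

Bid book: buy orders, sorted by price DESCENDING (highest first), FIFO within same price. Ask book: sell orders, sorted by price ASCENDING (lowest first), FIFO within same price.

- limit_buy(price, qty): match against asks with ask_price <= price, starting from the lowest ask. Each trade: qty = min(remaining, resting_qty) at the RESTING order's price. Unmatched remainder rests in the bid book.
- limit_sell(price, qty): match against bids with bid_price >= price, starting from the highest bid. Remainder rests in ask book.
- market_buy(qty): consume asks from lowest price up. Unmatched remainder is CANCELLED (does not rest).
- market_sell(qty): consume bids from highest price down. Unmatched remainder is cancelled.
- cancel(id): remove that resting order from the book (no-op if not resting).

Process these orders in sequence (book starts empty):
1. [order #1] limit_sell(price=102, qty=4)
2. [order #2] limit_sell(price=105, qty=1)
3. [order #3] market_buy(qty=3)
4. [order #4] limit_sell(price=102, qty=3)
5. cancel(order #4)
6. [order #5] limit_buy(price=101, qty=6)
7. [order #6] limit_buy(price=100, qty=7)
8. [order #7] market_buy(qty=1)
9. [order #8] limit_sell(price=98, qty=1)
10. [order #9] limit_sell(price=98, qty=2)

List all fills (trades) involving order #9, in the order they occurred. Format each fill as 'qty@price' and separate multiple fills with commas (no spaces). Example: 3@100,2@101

Answer: 2@101

Derivation:
After op 1 [order #1] limit_sell(price=102, qty=4): fills=none; bids=[-] asks=[#1:4@102]
After op 2 [order #2] limit_sell(price=105, qty=1): fills=none; bids=[-] asks=[#1:4@102 #2:1@105]
After op 3 [order #3] market_buy(qty=3): fills=#3x#1:3@102; bids=[-] asks=[#1:1@102 #2:1@105]
After op 4 [order #4] limit_sell(price=102, qty=3): fills=none; bids=[-] asks=[#1:1@102 #4:3@102 #2:1@105]
After op 5 cancel(order #4): fills=none; bids=[-] asks=[#1:1@102 #2:1@105]
After op 6 [order #5] limit_buy(price=101, qty=6): fills=none; bids=[#5:6@101] asks=[#1:1@102 #2:1@105]
After op 7 [order #6] limit_buy(price=100, qty=7): fills=none; bids=[#5:6@101 #6:7@100] asks=[#1:1@102 #2:1@105]
After op 8 [order #7] market_buy(qty=1): fills=#7x#1:1@102; bids=[#5:6@101 #6:7@100] asks=[#2:1@105]
After op 9 [order #8] limit_sell(price=98, qty=1): fills=#5x#8:1@101; bids=[#5:5@101 #6:7@100] asks=[#2:1@105]
After op 10 [order #9] limit_sell(price=98, qty=2): fills=#5x#9:2@101; bids=[#5:3@101 #6:7@100] asks=[#2:1@105]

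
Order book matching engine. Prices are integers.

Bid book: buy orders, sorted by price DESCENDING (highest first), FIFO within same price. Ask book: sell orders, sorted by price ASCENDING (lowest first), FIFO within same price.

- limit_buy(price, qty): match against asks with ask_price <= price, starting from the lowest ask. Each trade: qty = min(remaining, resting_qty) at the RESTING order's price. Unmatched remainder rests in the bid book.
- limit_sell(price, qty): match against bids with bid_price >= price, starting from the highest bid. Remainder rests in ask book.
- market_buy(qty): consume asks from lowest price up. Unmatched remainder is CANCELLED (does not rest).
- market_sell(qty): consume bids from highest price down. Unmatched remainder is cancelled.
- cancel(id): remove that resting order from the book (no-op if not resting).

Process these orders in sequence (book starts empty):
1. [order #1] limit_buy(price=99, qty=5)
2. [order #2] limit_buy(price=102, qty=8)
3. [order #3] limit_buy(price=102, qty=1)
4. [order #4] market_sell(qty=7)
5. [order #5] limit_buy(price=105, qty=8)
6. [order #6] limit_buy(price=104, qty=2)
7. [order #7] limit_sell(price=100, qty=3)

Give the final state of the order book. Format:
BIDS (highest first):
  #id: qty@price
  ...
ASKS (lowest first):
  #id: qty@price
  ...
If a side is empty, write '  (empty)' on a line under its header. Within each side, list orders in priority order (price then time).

Answer: BIDS (highest first):
  #5: 5@105
  #6: 2@104
  #2: 1@102
  #3: 1@102
  #1: 5@99
ASKS (lowest first):
  (empty)

Derivation:
After op 1 [order #1] limit_buy(price=99, qty=5): fills=none; bids=[#1:5@99] asks=[-]
After op 2 [order #2] limit_buy(price=102, qty=8): fills=none; bids=[#2:8@102 #1:5@99] asks=[-]
After op 3 [order #3] limit_buy(price=102, qty=1): fills=none; bids=[#2:8@102 #3:1@102 #1:5@99] asks=[-]
After op 4 [order #4] market_sell(qty=7): fills=#2x#4:7@102; bids=[#2:1@102 #3:1@102 #1:5@99] asks=[-]
After op 5 [order #5] limit_buy(price=105, qty=8): fills=none; bids=[#5:8@105 #2:1@102 #3:1@102 #1:5@99] asks=[-]
After op 6 [order #6] limit_buy(price=104, qty=2): fills=none; bids=[#5:8@105 #6:2@104 #2:1@102 #3:1@102 #1:5@99] asks=[-]
After op 7 [order #7] limit_sell(price=100, qty=3): fills=#5x#7:3@105; bids=[#5:5@105 #6:2@104 #2:1@102 #3:1@102 #1:5@99] asks=[-]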